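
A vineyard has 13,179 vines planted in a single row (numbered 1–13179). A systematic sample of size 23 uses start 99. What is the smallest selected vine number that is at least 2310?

k = 13179/23 = 573
Steps past start: ⌈(2310 − 99)/573⌉ = ⌈2211/573⌉ = 4
Selected vine: 99 + 4×573 = 2391

2391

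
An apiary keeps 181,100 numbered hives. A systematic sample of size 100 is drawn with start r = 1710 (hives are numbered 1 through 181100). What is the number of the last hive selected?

k = 181100/100 = 1811
100th selection = r + (100−1)·k = 1710 + 99×1811 = 1710 + 179289 = 180999

180999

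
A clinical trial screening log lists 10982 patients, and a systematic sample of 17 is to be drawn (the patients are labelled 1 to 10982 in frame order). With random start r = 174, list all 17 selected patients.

k = N/n = 10982/17 = 646
patient 1: 174
patient 2: 174 + 646 = 820
patient 3: 820 + 646 = 1466
patient 4: 1466 + 646 = 2112
patient 5: 2112 + 646 = 2758
patient 6: 2758 + 646 = 3404
patient 7: 3404 + 646 = 4050
patient 8: 4050 + 646 = 4696
patient 9: 4696 + 646 = 5342
patient 10: 5342 + 646 = 5988
patient 11: 5988 + 646 = 6634
patient 12: 6634 + 646 = 7280
patient 13: 7280 + 646 = 7926
patient 14: 7926 + 646 = 8572
patient 15: 8572 + 646 = 9218
patient 16: 9218 + 646 = 9864
patient 17: 9864 + 646 = 10510

174, 820, 1466, 2112, 2758, 3404, 4050, 4696, 5342, 5988, 6634, 7280, 7926, 8572, 9218, 9864, 10510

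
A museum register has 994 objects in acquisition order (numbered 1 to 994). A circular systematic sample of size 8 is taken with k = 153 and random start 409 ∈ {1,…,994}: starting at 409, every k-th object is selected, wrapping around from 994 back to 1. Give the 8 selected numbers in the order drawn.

Selection 1: 409
Selection 2: 409 + 153 = 562
Selection 3: 562 + 153 = 715
Selection 4: 715 + 153 = 868
Selection 5: 868 + 153 = 1021 → 1021 − 994 = 27
Selection 6: 27 + 153 = 180
Selection 7: 180 + 153 = 333
Selection 8: 333 + 153 = 486

409, 562, 715, 868, 27, 180, 333, 486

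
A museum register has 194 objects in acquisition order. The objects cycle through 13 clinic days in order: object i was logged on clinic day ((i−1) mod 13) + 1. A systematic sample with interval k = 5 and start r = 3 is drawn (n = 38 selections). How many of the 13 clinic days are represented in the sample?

Consecutive selections differ by k = 5, so their clinic day numbers differ by 5 mod 13 = 5.
gcd(5, 13) = 1, so the sample visits 13/1 = 13 distinct residues mod 13.
Start 3 is clinic day 3; the clinic days hit are 1, 2, 3, 4, 5, 6, 7, 8, 9, 10, 11, 12, 13.

13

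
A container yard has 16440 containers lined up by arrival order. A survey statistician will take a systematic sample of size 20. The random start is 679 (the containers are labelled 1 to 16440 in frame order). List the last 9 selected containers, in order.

9721, 10543, 11365, 12187, 13009, 13831, 14653, 15475, 16297

k = N/n = 16440/20 = 822
12th selection = 679 + 11×822 = 9721
13th: 9721 + 822 = 10543
14th: 10543 + 822 = 11365
15th: 11365 + 822 = 12187
16th: 12187 + 822 = 13009
17th: 13009 + 822 = 13831
18th: 13831 + 822 = 14653
19th: 14653 + 822 = 15475
20th: 15475 + 822 = 16297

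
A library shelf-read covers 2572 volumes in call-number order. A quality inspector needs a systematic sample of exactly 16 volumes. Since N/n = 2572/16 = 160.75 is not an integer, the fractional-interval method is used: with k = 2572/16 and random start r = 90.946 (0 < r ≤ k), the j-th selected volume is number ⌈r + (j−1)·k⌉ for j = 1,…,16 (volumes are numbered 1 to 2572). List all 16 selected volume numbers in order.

j=1: r + 0k = 90.946 → ⌈·⌉ = 91
j=2: r + 1k = 251.696 → ⌈·⌉ = 252
j=3: r + 2k = 412.446 → ⌈·⌉ = 413
j=4: r + 3k = 573.196 → ⌈·⌉ = 574
j=5: r + 4k = 733.946 → ⌈·⌉ = 734
j=6: r + 5k = 894.696 → ⌈·⌉ = 895
j=7: r + 6k = 1055.446 → ⌈·⌉ = 1056
j=8: r + 7k = 1216.196 → ⌈·⌉ = 1217
j=9: r + 8k = 1376.946 → ⌈·⌉ = 1377
j=10: r + 9k = 1537.696 → ⌈·⌉ = 1538
j=11: r + 10k = 1698.446 → ⌈·⌉ = 1699
j=12: r + 11k = 1859.196 → ⌈·⌉ = 1860
j=13: r + 12k = 2019.946 → ⌈·⌉ = 2020
j=14: r + 13k = 2180.696 → ⌈·⌉ = 2181
j=15: r + 14k = 2341.446 → ⌈·⌉ = 2342
j=16: r + 15k = 2502.196 → ⌈·⌉ = 2503

91, 252, 413, 574, 734, 895, 1056, 1217, 1377, 1538, 1699, 1860, 2020, 2181, 2342, 2503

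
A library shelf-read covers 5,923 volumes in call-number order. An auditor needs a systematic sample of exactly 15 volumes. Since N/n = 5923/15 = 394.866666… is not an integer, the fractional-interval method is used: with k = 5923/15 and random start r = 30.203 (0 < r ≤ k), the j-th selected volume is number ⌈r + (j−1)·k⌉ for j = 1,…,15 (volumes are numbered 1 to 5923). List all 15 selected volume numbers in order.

j=1: r + 0k = 30.203 → ⌈·⌉ = 31
j=2: r + 1k = 425.069666… → ⌈·⌉ = 426
j=3: r + 2k = 819.936333… → ⌈·⌉ = 820
j=4: r + 3k = 1214.803 → ⌈·⌉ = 1215
j=5: r + 4k = 1609.669666… → ⌈·⌉ = 1610
j=6: r + 5k = 2004.536333… → ⌈·⌉ = 2005
j=7: r + 6k = 2399.403 → ⌈·⌉ = 2400
j=8: r + 7k = 2794.269666… → ⌈·⌉ = 2795
j=9: r + 8k = 3189.136333… → ⌈·⌉ = 3190
j=10: r + 9k = 3584.003 → ⌈·⌉ = 3585
j=11: r + 10k = 3978.869666… → ⌈·⌉ = 3979
j=12: r + 11k = 4373.736333… → ⌈·⌉ = 4374
j=13: r + 12k = 4768.603 → ⌈·⌉ = 4769
j=14: r + 13k = 5163.469666… → ⌈·⌉ = 5164
j=15: r + 14k = 5558.336333… → ⌈·⌉ = 5559

31, 426, 820, 1215, 1610, 2005, 2400, 2795, 3190, 3585, 3979, 4374, 4769, 5164, 5559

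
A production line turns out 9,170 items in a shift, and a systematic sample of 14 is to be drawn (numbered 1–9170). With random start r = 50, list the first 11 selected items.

k = N/n = 9170/14 = 655
item 1: 50
item 2: 50 + 655 = 705
item 3: 705 + 655 = 1360
item 4: 1360 + 655 = 2015
item 5: 2015 + 655 = 2670
item 6: 2670 + 655 = 3325
item 7: 3325 + 655 = 3980
item 8: 3980 + 655 = 4635
item 9: 4635 + 655 = 5290
item 10: 5290 + 655 = 5945
item 11: 5945 + 655 = 6600

50, 705, 1360, 2015, 2670, 3325, 3980, 4635, 5290, 5945, 6600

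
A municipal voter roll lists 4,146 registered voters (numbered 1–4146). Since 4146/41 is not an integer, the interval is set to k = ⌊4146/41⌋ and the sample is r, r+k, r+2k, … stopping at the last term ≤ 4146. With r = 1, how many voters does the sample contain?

42

k = ⌊4146/41⌋ = 101
Achieved size = ⌊(4146 − 1)/101⌋ + 1 = ⌊4145/101⌋ + 1 = 41 + 1 = 42
(last selection: 1 + 41×101 = 4142 ≤ 4146; next would be 4243 > 4146)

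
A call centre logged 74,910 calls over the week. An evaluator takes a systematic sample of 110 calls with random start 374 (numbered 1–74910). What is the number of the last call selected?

74603

k = 74910/110 = 681
110th selection = r + (110−1)·k = 374 + 109×681 = 374 + 74229 = 74603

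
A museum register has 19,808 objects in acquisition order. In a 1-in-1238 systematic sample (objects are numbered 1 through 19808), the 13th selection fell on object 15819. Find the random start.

963

k = 1238
r = 15819 − (13−1)×1238 = 15819 − 14856 = 963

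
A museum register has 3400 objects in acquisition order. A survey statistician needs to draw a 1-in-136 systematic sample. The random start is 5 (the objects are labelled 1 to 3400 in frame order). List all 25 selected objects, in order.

5, 141, 277, 413, 549, 685, 821, 957, 1093, 1229, 1365, 1501, 1637, 1773, 1909, 2045, 2181, 2317, 2453, 2589, 2725, 2861, 2997, 3133, 3269

object 1: 5
object 2: 5 + 136 = 141
object 3: 141 + 136 = 277
object 4: 277 + 136 = 413
object 5: 413 + 136 = 549
object 6: 549 + 136 = 685
object 7: 685 + 136 = 821
object 8: 821 + 136 = 957
object 9: 957 + 136 = 1093
object 10: 1093 + 136 = 1229
object 11: 1229 + 136 = 1365
object 12: 1365 + 136 = 1501
object 13: 1501 + 136 = 1637
object 14: 1637 + 136 = 1773
object 15: 1773 + 136 = 1909
object 16: 1909 + 136 = 2045
object 17: 2045 + 136 = 2181
object 18: 2181 + 136 = 2317
object 19: 2317 + 136 = 2453
object 20: 2453 + 136 = 2589
object 21: 2589 + 136 = 2725
object 22: 2725 + 136 = 2861
object 23: 2861 + 136 = 2997
object 24: 2997 + 136 = 3133
object 25: 3133 + 136 = 3269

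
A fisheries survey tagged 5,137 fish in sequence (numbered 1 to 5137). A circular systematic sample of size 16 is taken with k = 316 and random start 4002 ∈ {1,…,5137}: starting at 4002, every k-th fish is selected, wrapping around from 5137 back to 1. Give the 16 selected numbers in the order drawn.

Selection 1: 4002
Selection 2: 4002 + 316 = 4318
Selection 3: 4318 + 316 = 4634
Selection 4: 4634 + 316 = 4950
Selection 5: 4950 + 316 = 5266 → 5266 − 5137 = 129
Selection 6: 129 + 316 = 445
Selection 7: 445 + 316 = 761
Selection 8: 761 + 316 = 1077
Selection 9: 1077 + 316 = 1393
Selection 10: 1393 + 316 = 1709
Selection 11: 1709 + 316 = 2025
Selection 12: 2025 + 316 = 2341
Selection 13: 2341 + 316 = 2657
Selection 14: 2657 + 316 = 2973
Selection 15: 2973 + 316 = 3289
Selection 16: 3289 + 316 = 3605

4002, 4318, 4634, 4950, 129, 445, 761, 1077, 1393, 1709, 2025, 2341, 2657, 2973, 3289, 3605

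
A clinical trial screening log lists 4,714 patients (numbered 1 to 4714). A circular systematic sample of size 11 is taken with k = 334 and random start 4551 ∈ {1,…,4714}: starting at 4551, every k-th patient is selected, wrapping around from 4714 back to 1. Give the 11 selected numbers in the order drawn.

Selection 1: 4551
Selection 2: 4551 + 334 = 4885 → 4885 − 4714 = 171
Selection 3: 171 + 334 = 505
Selection 4: 505 + 334 = 839
Selection 5: 839 + 334 = 1173
Selection 6: 1173 + 334 = 1507
Selection 7: 1507 + 334 = 1841
Selection 8: 1841 + 334 = 2175
Selection 9: 2175 + 334 = 2509
Selection 10: 2509 + 334 = 2843
Selection 11: 2843 + 334 = 3177

4551, 171, 505, 839, 1173, 1507, 1841, 2175, 2509, 2843, 3177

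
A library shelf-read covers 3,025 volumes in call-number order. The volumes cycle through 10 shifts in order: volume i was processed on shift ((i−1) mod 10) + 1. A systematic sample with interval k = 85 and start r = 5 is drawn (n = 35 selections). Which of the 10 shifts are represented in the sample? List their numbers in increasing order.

Consecutive selections differ by k = 85, so their shift numbers differ by 85 mod 10 = 5.
gcd(85, 10) = 5, so the sample visits 10/5 = 2 distinct residues mod 10.
Start 5 is shift 5; the shifts hit are 5, 10.

5, 10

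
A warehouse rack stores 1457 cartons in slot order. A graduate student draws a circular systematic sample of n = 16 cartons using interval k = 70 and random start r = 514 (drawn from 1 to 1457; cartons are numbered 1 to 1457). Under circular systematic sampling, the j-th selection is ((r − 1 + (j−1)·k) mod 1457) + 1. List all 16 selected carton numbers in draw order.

514, 584, 654, 724, 794, 864, 934, 1004, 1074, 1144, 1214, 1284, 1354, 1424, 37, 107

Selection 1: 514
Selection 2: 514 + 70 = 584
Selection 3: 584 + 70 = 654
Selection 4: 654 + 70 = 724
Selection 5: 724 + 70 = 794
Selection 6: 794 + 70 = 864
Selection 7: 864 + 70 = 934
Selection 8: 934 + 70 = 1004
Selection 9: 1004 + 70 = 1074
Selection 10: 1074 + 70 = 1144
Selection 11: 1144 + 70 = 1214
Selection 12: 1214 + 70 = 1284
Selection 13: 1284 + 70 = 1354
Selection 14: 1354 + 70 = 1424
Selection 15: 1424 + 70 = 1494 → 1494 − 1457 = 37
Selection 16: 37 + 70 = 107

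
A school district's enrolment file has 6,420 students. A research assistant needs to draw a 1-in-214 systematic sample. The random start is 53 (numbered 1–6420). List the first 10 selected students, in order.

student 1: 53
student 2: 53 + 214 = 267
student 3: 267 + 214 = 481
student 4: 481 + 214 = 695
student 5: 695 + 214 = 909
student 6: 909 + 214 = 1123
student 7: 1123 + 214 = 1337
student 8: 1337 + 214 = 1551
student 9: 1551 + 214 = 1765
student 10: 1765 + 214 = 1979

53, 267, 481, 695, 909, 1123, 1337, 1551, 1765, 1979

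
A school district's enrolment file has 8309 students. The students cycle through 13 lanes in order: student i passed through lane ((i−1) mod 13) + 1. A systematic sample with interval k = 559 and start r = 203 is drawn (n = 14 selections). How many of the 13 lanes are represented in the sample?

1

Consecutive selections differ by k = 559, so their lane numbers differ by 559 mod 13 = 0.
gcd(559, 13) = 13, so the sample visits 13/13 = 1 distinct residues mod 13.
Start 203 is lane 8; the lanes hit are 8.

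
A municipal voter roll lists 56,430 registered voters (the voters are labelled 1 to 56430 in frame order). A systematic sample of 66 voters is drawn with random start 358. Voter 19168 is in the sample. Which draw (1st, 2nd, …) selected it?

k = 56430/66 = 855
position = (19168 − 358)/855 + 1 = 18810/855 + 1 = 22 + 1 = 23

23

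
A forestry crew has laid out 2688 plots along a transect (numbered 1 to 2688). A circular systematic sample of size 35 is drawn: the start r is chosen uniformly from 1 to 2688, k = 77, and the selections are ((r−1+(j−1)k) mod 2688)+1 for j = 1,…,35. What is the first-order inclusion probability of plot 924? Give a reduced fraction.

For each position j, as r ranges over 1…2688 the j-th selection hits every plot exactly once, so plot 924 is selected for exactly 35 of the 2688 starts.
Inclusion probability = 35/2688 = 5/384.

5/384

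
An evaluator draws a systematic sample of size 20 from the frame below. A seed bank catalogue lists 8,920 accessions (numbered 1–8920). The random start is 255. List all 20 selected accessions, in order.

k = N/n = 8920/20 = 446
accession 1: 255
accession 2: 255 + 446 = 701
accession 3: 701 + 446 = 1147
accession 4: 1147 + 446 = 1593
accession 5: 1593 + 446 = 2039
accession 6: 2039 + 446 = 2485
accession 7: 2485 + 446 = 2931
accession 8: 2931 + 446 = 3377
accession 9: 3377 + 446 = 3823
accession 10: 3823 + 446 = 4269
accession 11: 4269 + 446 = 4715
accession 12: 4715 + 446 = 5161
accession 13: 5161 + 446 = 5607
accession 14: 5607 + 446 = 6053
accession 15: 6053 + 446 = 6499
accession 16: 6499 + 446 = 6945
accession 17: 6945 + 446 = 7391
accession 18: 7391 + 446 = 7837
accession 19: 7837 + 446 = 8283
accession 20: 8283 + 446 = 8729

255, 701, 1147, 1593, 2039, 2485, 2931, 3377, 3823, 4269, 4715, 5161, 5607, 6053, 6499, 6945, 7391, 7837, 8283, 8729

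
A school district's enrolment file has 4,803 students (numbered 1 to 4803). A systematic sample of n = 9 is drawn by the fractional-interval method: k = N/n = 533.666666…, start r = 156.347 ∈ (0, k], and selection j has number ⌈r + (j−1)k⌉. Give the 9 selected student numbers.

j=1: r + 0k = 156.347 → ⌈·⌉ = 157
j=2: r + 1k = 690.013666… → ⌈·⌉ = 691
j=3: r + 2k = 1223.680333… → ⌈·⌉ = 1224
j=4: r + 3k = 1757.347 → ⌈·⌉ = 1758
j=5: r + 4k = 2291.013666… → ⌈·⌉ = 2292
j=6: r + 5k = 2824.680333… → ⌈·⌉ = 2825
j=7: r + 6k = 3358.347 → ⌈·⌉ = 3359
j=8: r + 7k = 3892.013666… → ⌈·⌉ = 3893
j=9: r + 8k = 4425.680333… → ⌈·⌉ = 4426

157, 691, 1224, 1758, 2292, 2825, 3359, 3893, 4426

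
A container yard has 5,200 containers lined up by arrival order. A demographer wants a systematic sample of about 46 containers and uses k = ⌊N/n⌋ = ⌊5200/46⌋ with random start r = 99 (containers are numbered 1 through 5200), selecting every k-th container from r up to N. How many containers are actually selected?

k = ⌊5200/46⌋ = 113
Achieved size = ⌊(5200 − 99)/113⌋ + 1 = ⌊5101/113⌋ + 1 = 45 + 1 = 46
(last selection: 99 + 45×113 = 5184 ≤ 5200; next would be 5297 > 5200)

46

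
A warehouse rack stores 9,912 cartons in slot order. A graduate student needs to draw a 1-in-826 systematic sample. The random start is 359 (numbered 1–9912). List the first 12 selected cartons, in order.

carton 1: 359
carton 2: 359 + 826 = 1185
carton 3: 1185 + 826 = 2011
carton 4: 2011 + 826 = 2837
carton 5: 2837 + 826 = 3663
carton 6: 3663 + 826 = 4489
carton 7: 4489 + 826 = 5315
carton 8: 5315 + 826 = 6141
carton 9: 6141 + 826 = 6967
carton 10: 6967 + 826 = 7793
carton 11: 7793 + 826 = 8619
carton 12: 8619 + 826 = 9445

359, 1185, 2011, 2837, 3663, 4489, 5315, 6141, 6967, 7793, 8619, 9445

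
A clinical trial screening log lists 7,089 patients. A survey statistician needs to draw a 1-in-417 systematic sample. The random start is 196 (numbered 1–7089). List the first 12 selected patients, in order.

patient 1: 196
patient 2: 196 + 417 = 613
patient 3: 613 + 417 = 1030
patient 4: 1030 + 417 = 1447
patient 5: 1447 + 417 = 1864
patient 6: 1864 + 417 = 2281
patient 7: 2281 + 417 = 2698
patient 8: 2698 + 417 = 3115
patient 9: 3115 + 417 = 3532
patient 10: 3532 + 417 = 3949
patient 11: 3949 + 417 = 4366
patient 12: 4366 + 417 = 4783

196, 613, 1030, 1447, 1864, 2281, 2698, 3115, 3532, 3949, 4366, 4783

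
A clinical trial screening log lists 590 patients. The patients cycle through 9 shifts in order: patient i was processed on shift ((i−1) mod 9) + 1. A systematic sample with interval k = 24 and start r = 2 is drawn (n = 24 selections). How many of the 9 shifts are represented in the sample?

3

Consecutive selections differ by k = 24, so their shift numbers differ by 24 mod 9 = 6.
gcd(24, 9) = 3, so the sample visits 9/3 = 3 distinct residues mod 9.
Start 2 is shift 2; the shifts hit are 2, 5, 8.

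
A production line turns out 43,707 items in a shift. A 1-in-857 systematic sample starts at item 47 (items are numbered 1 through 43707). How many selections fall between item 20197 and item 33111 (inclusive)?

15

k = 857
First selection ≥ 20197: 47 + ⌈(20197−47)/857⌉·857 = 47 + 24×857 = 20615
Last selection ≤ 33111: 47 + ⌊(33111−47)/857⌋·857 = 47 + 38×857 = 32613
Count = 38 − 24 + 1 = 15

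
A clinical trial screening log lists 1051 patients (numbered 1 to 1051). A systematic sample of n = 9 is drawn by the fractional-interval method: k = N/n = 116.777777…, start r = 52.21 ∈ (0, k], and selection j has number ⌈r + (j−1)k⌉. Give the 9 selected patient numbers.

53, 169, 286, 403, 520, 637, 753, 870, 987

j=1: r + 0k = 52.21 → ⌈·⌉ = 53
j=2: r + 1k = 168.987777… → ⌈·⌉ = 169
j=3: r + 2k = 285.765555… → ⌈·⌉ = 286
j=4: r + 3k = 402.543333… → ⌈·⌉ = 403
j=5: r + 4k = 519.321111… → ⌈·⌉ = 520
j=6: r + 5k = 636.098888… → ⌈·⌉ = 637
j=7: r + 6k = 752.876666… → ⌈·⌉ = 753
j=8: r + 7k = 869.654444… → ⌈·⌉ = 870
j=9: r + 8k = 986.432222… → ⌈·⌉ = 987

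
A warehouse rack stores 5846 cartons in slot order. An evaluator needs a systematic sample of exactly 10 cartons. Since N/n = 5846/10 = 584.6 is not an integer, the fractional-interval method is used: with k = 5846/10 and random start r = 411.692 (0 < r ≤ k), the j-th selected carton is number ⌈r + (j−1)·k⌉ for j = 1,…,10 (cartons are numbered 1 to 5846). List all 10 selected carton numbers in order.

412, 997, 1581, 2166, 2751, 3335, 3920, 4504, 5089, 5674

j=1: r + 0k = 411.692 → ⌈·⌉ = 412
j=2: r + 1k = 996.292 → ⌈·⌉ = 997
j=3: r + 2k = 1580.892 → ⌈·⌉ = 1581
j=4: r + 3k = 2165.492 → ⌈·⌉ = 2166
j=5: r + 4k = 2750.092 → ⌈·⌉ = 2751
j=6: r + 5k = 3334.692 → ⌈·⌉ = 3335
j=7: r + 6k = 3919.292 → ⌈·⌉ = 3920
j=8: r + 7k = 4503.892 → ⌈·⌉ = 4504
j=9: r + 8k = 5088.492 → ⌈·⌉ = 5089
j=10: r + 9k = 5673.092 → ⌈·⌉ = 5674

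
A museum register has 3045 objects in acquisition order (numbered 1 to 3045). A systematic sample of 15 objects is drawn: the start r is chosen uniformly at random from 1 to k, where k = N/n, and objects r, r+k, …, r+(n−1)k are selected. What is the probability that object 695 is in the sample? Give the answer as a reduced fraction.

k = 3045/15 = 203.
Object 695 is selected iff r ≡ 695 (mod 203); exactly one such r in {1,…,203}.
Inclusion probability = 1/203.

1/203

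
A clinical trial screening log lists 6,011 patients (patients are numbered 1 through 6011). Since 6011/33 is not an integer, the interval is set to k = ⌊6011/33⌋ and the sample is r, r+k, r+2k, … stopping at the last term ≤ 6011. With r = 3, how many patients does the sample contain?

34

k = ⌊6011/33⌋ = 182
Achieved size = ⌊(6011 − 3)/182⌋ + 1 = ⌊6008/182⌋ + 1 = 33 + 1 = 34
(last selection: 3 + 33×182 = 6009 ≤ 6011; next would be 6191 > 6011)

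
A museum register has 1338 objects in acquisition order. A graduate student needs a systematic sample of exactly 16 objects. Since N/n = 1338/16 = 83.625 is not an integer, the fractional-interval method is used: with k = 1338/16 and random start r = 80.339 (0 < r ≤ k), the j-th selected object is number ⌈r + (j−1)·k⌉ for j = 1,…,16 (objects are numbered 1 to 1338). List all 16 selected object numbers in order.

81, 164, 248, 332, 415, 499, 583, 666, 750, 833, 917, 1001, 1084, 1168, 1252, 1335

j=1: r + 0k = 80.339 → ⌈·⌉ = 81
j=2: r + 1k = 163.964 → ⌈·⌉ = 164
j=3: r + 2k = 247.589 → ⌈·⌉ = 248
j=4: r + 3k = 331.214 → ⌈·⌉ = 332
j=5: r + 4k = 414.839 → ⌈·⌉ = 415
j=6: r + 5k = 498.464 → ⌈·⌉ = 499
j=7: r + 6k = 582.089 → ⌈·⌉ = 583
j=8: r + 7k = 665.714 → ⌈·⌉ = 666
j=9: r + 8k = 749.339 → ⌈·⌉ = 750
j=10: r + 9k = 832.964 → ⌈·⌉ = 833
j=11: r + 10k = 916.589 → ⌈·⌉ = 917
j=12: r + 11k = 1000.214 → ⌈·⌉ = 1001
j=13: r + 12k = 1083.839 → ⌈·⌉ = 1084
j=14: r + 13k = 1167.464 → ⌈·⌉ = 1168
j=15: r + 14k = 1251.089 → ⌈·⌉ = 1252
j=16: r + 15k = 1334.714 → ⌈·⌉ = 1335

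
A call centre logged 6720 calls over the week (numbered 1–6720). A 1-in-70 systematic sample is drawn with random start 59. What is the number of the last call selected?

6709

k = 70
96th selection = r + (96−1)·k = 59 + 95×70 = 59 + 6650 = 6709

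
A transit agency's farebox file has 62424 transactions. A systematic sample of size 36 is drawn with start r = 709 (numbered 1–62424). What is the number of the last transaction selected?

k = 62424/36 = 1734
36th selection = r + (36−1)·k = 709 + 35×1734 = 709 + 60690 = 61399

61399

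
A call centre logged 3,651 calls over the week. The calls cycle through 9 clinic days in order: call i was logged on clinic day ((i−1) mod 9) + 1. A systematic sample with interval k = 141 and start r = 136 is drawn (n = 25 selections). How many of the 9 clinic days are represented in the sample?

Consecutive selections differ by k = 141, so their clinic day numbers differ by 141 mod 9 = 6.
gcd(141, 9) = 3, so the sample visits 9/3 = 3 distinct residues mod 9.
Start 136 is clinic day 1; the clinic days hit are 1, 4, 7.

3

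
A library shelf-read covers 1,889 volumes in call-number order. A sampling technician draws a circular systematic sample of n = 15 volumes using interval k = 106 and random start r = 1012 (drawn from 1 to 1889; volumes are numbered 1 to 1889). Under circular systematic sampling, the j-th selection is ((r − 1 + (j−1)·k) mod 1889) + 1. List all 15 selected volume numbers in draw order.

Selection 1: 1012
Selection 2: 1012 + 106 = 1118
Selection 3: 1118 + 106 = 1224
Selection 4: 1224 + 106 = 1330
Selection 5: 1330 + 106 = 1436
Selection 6: 1436 + 106 = 1542
Selection 7: 1542 + 106 = 1648
Selection 8: 1648 + 106 = 1754
Selection 9: 1754 + 106 = 1860
Selection 10: 1860 + 106 = 1966 → 1966 − 1889 = 77
Selection 11: 77 + 106 = 183
Selection 12: 183 + 106 = 289
Selection 13: 289 + 106 = 395
Selection 14: 395 + 106 = 501
Selection 15: 501 + 106 = 607

1012, 1118, 1224, 1330, 1436, 1542, 1648, 1754, 1860, 77, 183, 289, 395, 501, 607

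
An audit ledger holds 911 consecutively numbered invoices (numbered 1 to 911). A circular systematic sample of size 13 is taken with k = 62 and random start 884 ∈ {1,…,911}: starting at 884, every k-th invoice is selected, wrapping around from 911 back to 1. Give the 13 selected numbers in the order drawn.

Selection 1: 884
Selection 2: 884 + 62 = 946 → 946 − 911 = 35
Selection 3: 35 + 62 = 97
Selection 4: 97 + 62 = 159
Selection 5: 159 + 62 = 221
Selection 6: 221 + 62 = 283
Selection 7: 283 + 62 = 345
Selection 8: 345 + 62 = 407
Selection 9: 407 + 62 = 469
Selection 10: 469 + 62 = 531
Selection 11: 531 + 62 = 593
Selection 12: 593 + 62 = 655
Selection 13: 655 + 62 = 717

884, 35, 97, 159, 221, 283, 345, 407, 469, 531, 593, 655, 717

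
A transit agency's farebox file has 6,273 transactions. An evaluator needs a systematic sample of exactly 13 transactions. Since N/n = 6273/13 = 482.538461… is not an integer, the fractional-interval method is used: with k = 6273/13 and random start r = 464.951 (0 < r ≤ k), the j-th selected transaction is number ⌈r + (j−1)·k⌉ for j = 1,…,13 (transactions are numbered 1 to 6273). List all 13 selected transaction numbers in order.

465, 948, 1431, 1913, 2396, 2878, 3361, 3843, 4326, 4808, 5291, 5773, 6256

j=1: r + 0k = 464.951 → ⌈·⌉ = 465
j=2: r + 1k = 947.489461… → ⌈·⌉ = 948
j=3: r + 2k = 1430.027923… → ⌈·⌉ = 1431
j=4: r + 3k = 1912.566384… → ⌈·⌉ = 1913
j=5: r + 4k = 2395.104846… → ⌈·⌉ = 2396
j=6: r + 5k = 2877.643307… → ⌈·⌉ = 2878
j=7: r + 6k = 3360.181769… → ⌈·⌉ = 3361
j=8: r + 7k = 3842.720230… → ⌈·⌉ = 3843
j=9: r + 8k = 4325.258692… → ⌈·⌉ = 4326
j=10: r + 9k = 4807.797153… → ⌈·⌉ = 4808
j=11: r + 10k = 5290.335615… → ⌈·⌉ = 5291
j=12: r + 11k = 5772.874076… → ⌈·⌉ = 5773
j=13: r + 12k = 6255.412538… → ⌈·⌉ = 6256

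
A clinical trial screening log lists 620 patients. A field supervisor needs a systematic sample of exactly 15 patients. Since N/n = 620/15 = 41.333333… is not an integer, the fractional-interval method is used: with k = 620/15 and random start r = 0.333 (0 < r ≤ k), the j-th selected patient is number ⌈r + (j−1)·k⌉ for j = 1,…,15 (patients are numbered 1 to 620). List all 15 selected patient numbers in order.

j=1: r + 0k = 0.333 → ⌈·⌉ = 1
j=2: r + 1k = 41.666333… → ⌈·⌉ = 42
j=3: r + 2k = 82.999666… → ⌈·⌉ = 83
j=4: r + 3k = 124.333 → ⌈·⌉ = 125
j=5: r + 4k = 165.666333… → ⌈·⌉ = 166
j=6: r + 5k = 206.999666… → ⌈·⌉ = 207
j=7: r + 6k = 248.333 → ⌈·⌉ = 249
j=8: r + 7k = 289.666333… → ⌈·⌉ = 290
j=9: r + 8k = 330.999666… → ⌈·⌉ = 331
j=10: r + 9k = 372.333 → ⌈·⌉ = 373
j=11: r + 10k = 413.666333… → ⌈·⌉ = 414
j=12: r + 11k = 454.999666… → ⌈·⌉ = 455
j=13: r + 12k = 496.333 → ⌈·⌉ = 497
j=14: r + 13k = 537.666333… → ⌈·⌉ = 538
j=15: r + 14k = 578.999666… → ⌈·⌉ = 579

1, 42, 83, 125, 166, 207, 249, 290, 331, 373, 414, 455, 497, 538, 579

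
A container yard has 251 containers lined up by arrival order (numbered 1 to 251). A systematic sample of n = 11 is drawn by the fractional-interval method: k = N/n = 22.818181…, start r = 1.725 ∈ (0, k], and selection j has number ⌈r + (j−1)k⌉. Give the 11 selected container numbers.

j=1: r + 0k = 1.725 → ⌈·⌉ = 2
j=2: r + 1k = 24.543181… → ⌈·⌉ = 25
j=3: r + 2k = 47.361363… → ⌈·⌉ = 48
j=4: r + 3k = 70.179545… → ⌈·⌉ = 71
j=5: r + 4k = 92.997727… → ⌈·⌉ = 93
j=6: r + 5k = 115.815909… → ⌈·⌉ = 116
j=7: r + 6k = 138.634090… → ⌈·⌉ = 139
j=8: r + 7k = 161.452272… → ⌈·⌉ = 162
j=9: r + 8k = 184.270454… → ⌈·⌉ = 185
j=10: r + 9k = 207.088636… → ⌈·⌉ = 208
j=11: r + 10k = 229.906818… → ⌈·⌉ = 230

2, 25, 48, 71, 93, 116, 139, 162, 185, 208, 230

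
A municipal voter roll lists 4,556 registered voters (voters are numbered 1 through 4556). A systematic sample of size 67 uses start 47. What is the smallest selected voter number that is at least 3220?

k = 4556/67 = 68
Steps past start: ⌈(3220 − 47)/68⌉ = ⌈3173/68⌉ = 47
Selected voter: 47 + 47×68 = 3243

3243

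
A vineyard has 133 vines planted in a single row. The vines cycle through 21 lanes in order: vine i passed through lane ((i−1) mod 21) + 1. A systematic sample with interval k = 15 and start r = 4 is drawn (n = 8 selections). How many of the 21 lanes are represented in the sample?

7

Consecutive selections differ by k = 15, so their lane numbers differ by 15 mod 21 = 15.
gcd(15, 21) = 3, so the sample visits 21/3 = 7 distinct residues mod 21.
Start 4 is lane 4; the lanes hit are 1, 4, 7, 10, 13, 16, 19.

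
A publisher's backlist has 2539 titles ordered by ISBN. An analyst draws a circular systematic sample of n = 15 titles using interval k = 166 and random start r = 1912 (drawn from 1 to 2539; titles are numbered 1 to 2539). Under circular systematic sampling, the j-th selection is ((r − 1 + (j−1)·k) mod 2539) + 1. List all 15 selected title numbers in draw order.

Selection 1: 1912
Selection 2: 1912 + 166 = 2078
Selection 3: 2078 + 166 = 2244
Selection 4: 2244 + 166 = 2410
Selection 5: 2410 + 166 = 2576 → 2576 − 2539 = 37
Selection 6: 37 + 166 = 203
Selection 7: 203 + 166 = 369
Selection 8: 369 + 166 = 535
Selection 9: 535 + 166 = 701
Selection 10: 701 + 166 = 867
Selection 11: 867 + 166 = 1033
Selection 12: 1033 + 166 = 1199
Selection 13: 1199 + 166 = 1365
Selection 14: 1365 + 166 = 1531
Selection 15: 1531 + 166 = 1697

1912, 2078, 2244, 2410, 37, 203, 369, 535, 701, 867, 1033, 1199, 1365, 1531, 1697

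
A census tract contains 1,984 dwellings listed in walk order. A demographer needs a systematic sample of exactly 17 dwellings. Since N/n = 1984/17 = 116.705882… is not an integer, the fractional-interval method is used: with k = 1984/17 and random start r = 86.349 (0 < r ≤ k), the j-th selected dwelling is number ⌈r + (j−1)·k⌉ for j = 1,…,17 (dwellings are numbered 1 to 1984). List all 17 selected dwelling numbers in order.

j=1: r + 0k = 86.349 → ⌈·⌉ = 87
j=2: r + 1k = 203.054882… → ⌈·⌉ = 204
j=3: r + 2k = 319.760764… → ⌈·⌉ = 320
j=4: r + 3k = 436.466647… → ⌈·⌉ = 437
j=5: r + 4k = 553.172529… → ⌈·⌉ = 554
j=6: r + 5k = 669.878411… → ⌈·⌉ = 670
j=7: r + 6k = 786.584294… → ⌈·⌉ = 787
j=8: r + 7k = 903.290176… → ⌈·⌉ = 904
j=9: r + 8k = 1019.996058… → ⌈·⌉ = 1020
j=10: r + 9k = 1136.701941… → ⌈·⌉ = 1137
j=11: r + 10k = 1253.407823… → ⌈·⌉ = 1254
j=12: r + 11k = 1370.113705… → ⌈·⌉ = 1371
j=13: r + 12k = 1486.819588… → ⌈·⌉ = 1487
j=14: r + 13k = 1603.525470… → ⌈·⌉ = 1604
j=15: r + 14k = 1720.231352… → ⌈·⌉ = 1721
j=16: r + 15k = 1836.937235… → ⌈·⌉ = 1837
j=17: r + 16k = 1953.643117… → ⌈·⌉ = 1954

87, 204, 320, 437, 554, 670, 787, 904, 1020, 1137, 1254, 1371, 1487, 1604, 1721, 1837, 1954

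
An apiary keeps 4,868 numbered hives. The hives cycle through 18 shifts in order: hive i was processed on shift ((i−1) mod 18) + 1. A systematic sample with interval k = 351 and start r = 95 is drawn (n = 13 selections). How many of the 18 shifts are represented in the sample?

Consecutive selections differ by k = 351, so their shift numbers differ by 351 mod 18 = 9.
gcd(351, 18) = 9, so the sample visits 18/9 = 2 distinct residues mod 18.
Start 95 is shift 5; the shifts hit are 5, 14.

2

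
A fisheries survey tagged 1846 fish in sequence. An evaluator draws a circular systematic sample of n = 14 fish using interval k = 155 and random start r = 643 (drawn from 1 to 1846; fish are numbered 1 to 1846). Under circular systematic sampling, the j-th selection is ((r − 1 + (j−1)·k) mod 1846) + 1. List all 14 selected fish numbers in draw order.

643, 798, 953, 1108, 1263, 1418, 1573, 1728, 37, 192, 347, 502, 657, 812

Selection 1: 643
Selection 2: 643 + 155 = 798
Selection 3: 798 + 155 = 953
Selection 4: 953 + 155 = 1108
Selection 5: 1108 + 155 = 1263
Selection 6: 1263 + 155 = 1418
Selection 7: 1418 + 155 = 1573
Selection 8: 1573 + 155 = 1728
Selection 9: 1728 + 155 = 1883 → 1883 − 1846 = 37
Selection 10: 37 + 155 = 192
Selection 11: 192 + 155 = 347
Selection 12: 347 + 155 = 502
Selection 13: 502 + 155 = 657
Selection 14: 657 + 155 = 812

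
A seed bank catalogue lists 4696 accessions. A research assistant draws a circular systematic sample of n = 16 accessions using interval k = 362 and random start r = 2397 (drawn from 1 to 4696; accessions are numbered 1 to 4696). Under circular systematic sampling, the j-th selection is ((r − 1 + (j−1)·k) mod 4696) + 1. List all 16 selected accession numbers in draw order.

2397, 2759, 3121, 3483, 3845, 4207, 4569, 235, 597, 959, 1321, 1683, 2045, 2407, 2769, 3131

Selection 1: 2397
Selection 2: 2397 + 362 = 2759
Selection 3: 2759 + 362 = 3121
Selection 4: 3121 + 362 = 3483
Selection 5: 3483 + 362 = 3845
Selection 6: 3845 + 362 = 4207
Selection 7: 4207 + 362 = 4569
Selection 8: 4569 + 362 = 4931 → 4931 − 4696 = 235
Selection 9: 235 + 362 = 597
Selection 10: 597 + 362 = 959
Selection 11: 959 + 362 = 1321
Selection 12: 1321 + 362 = 1683
Selection 13: 1683 + 362 = 2045
Selection 14: 2045 + 362 = 2407
Selection 15: 2407 + 362 = 2769
Selection 16: 2769 + 362 = 3131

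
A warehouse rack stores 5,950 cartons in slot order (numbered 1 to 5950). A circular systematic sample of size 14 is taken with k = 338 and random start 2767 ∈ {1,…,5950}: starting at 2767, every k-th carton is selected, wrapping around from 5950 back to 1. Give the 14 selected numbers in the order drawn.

2767, 3105, 3443, 3781, 4119, 4457, 4795, 5133, 5471, 5809, 197, 535, 873, 1211

Selection 1: 2767
Selection 2: 2767 + 338 = 3105
Selection 3: 3105 + 338 = 3443
Selection 4: 3443 + 338 = 3781
Selection 5: 3781 + 338 = 4119
Selection 6: 4119 + 338 = 4457
Selection 7: 4457 + 338 = 4795
Selection 8: 4795 + 338 = 5133
Selection 9: 5133 + 338 = 5471
Selection 10: 5471 + 338 = 5809
Selection 11: 5809 + 338 = 6147 → 6147 − 5950 = 197
Selection 12: 197 + 338 = 535
Selection 13: 535 + 338 = 873
Selection 14: 873 + 338 = 1211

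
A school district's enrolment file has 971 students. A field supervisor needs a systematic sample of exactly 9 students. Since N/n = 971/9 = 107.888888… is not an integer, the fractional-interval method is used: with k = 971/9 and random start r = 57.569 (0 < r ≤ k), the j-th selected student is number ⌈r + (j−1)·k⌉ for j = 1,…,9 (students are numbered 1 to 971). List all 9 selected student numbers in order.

58, 166, 274, 382, 490, 598, 705, 813, 921

j=1: r + 0k = 57.569 → ⌈·⌉ = 58
j=2: r + 1k = 165.457888… → ⌈·⌉ = 166
j=3: r + 2k = 273.346777… → ⌈·⌉ = 274
j=4: r + 3k = 381.235666… → ⌈·⌉ = 382
j=5: r + 4k = 489.124555… → ⌈·⌉ = 490
j=6: r + 5k = 597.013444… → ⌈·⌉ = 598
j=7: r + 6k = 704.902333… → ⌈·⌉ = 705
j=8: r + 7k = 812.791222… → ⌈·⌉ = 813
j=9: r + 8k = 920.680111… → ⌈·⌉ = 921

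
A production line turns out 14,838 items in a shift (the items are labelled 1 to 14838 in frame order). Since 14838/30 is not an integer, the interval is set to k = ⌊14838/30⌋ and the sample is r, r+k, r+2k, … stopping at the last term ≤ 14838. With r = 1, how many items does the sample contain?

31

k = ⌊14838/30⌋ = 494
Achieved size = ⌊(14838 − 1)/494⌋ + 1 = ⌊14837/494⌋ + 1 = 30 + 1 = 31
(last selection: 1 + 30×494 = 14821 ≤ 14838; next would be 15315 > 14838)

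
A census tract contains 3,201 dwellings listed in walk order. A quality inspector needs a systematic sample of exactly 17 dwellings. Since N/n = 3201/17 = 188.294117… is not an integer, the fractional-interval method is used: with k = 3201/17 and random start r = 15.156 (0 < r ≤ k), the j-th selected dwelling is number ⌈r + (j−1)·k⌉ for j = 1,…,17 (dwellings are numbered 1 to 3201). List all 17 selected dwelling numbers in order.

16, 204, 392, 581, 769, 957, 1145, 1334, 1522, 1710, 1899, 2087, 2275, 2463, 2652, 2840, 3028

j=1: r + 0k = 15.156 → ⌈·⌉ = 16
j=2: r + 1k = 203.450117… → ⌈·⌉ = 204
j=3: r + 2k = 391.744235… → ⌈·⌉ = 392
j=4: r + 3k = 580.038352… → ⌈·⌉ = 581
j=5: r + 4k = 768.332470… → ⌈·⌉ = 769
j=6: r + 5k = 956.626588… → ⌈·⌉ = 957
j=7: r + 6k = 1144.920705… → ⌈·⌉ = 1145
j=8: r + 7k = 1333.214823… → ⌈·⌉ = 1334
j=9: r + 8k = 1521.508941… → ⌈·⌉ = 1522
j=10: r + 9k = 1709.803058… → ⌈·⌉ = 1710
j=11: r + 10k = 1898.097176… → ⌈·⌉ = 1899
j=12: r + 11k = 2086.391294… → ⌈·⌉ = 2087
j=13: r + 12k = 2274.685411… → ⌈·⌉ = 2275
j=14: r + 13k = 2462.979529… → ⌈·⌉ = 2463
j=15: r + 14k = 2651.273647… → ⌈·⌉ = 2652
j=16: r + 15k = 2839.567764… → ⌈·⌉ = 2840
j=17: r + 16k = 3027.861882… → ⌈·⌉ = 3028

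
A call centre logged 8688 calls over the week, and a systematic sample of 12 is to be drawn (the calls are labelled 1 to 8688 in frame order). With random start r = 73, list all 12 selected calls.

k = N/n = 8688/12 = 724
call 1: 73
call 2: 73 + 724 = 797
call 3: 797 + 724 = 1521
call 4: 1521 + 724 = 2245
call 5: 2245 + 724 = 2969
call 6: 2969 + 724 = 3693
call 7: 3693 + 724 = 4417
call 8: 4417 + 724 = 5141
call 9: 5141 + 724 = 5865
call 10: 5865 + 724 = 6589
call 11: 6589 + 724 = 7313
call 12: 7313 + 724 = 8037

73, 797, 1521, 2245, 2969, 3693, 4417, 5141, 5865, 6589, 7313, 8037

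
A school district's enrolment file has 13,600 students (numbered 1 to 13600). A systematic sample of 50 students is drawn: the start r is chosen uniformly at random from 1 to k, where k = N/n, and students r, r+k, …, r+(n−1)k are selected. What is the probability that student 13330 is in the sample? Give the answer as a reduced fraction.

1/272

k = 13600/50 = 272.
Student 13330 is selected iff r ≡ 13330 (mod 272); exactly one such r in {1,…,272}.
Inclusion probability = 1/272.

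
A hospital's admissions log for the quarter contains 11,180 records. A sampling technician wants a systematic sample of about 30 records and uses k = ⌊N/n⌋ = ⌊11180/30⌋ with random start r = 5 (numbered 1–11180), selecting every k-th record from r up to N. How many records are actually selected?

k = ⌊11180/30⌋ = 372
Achieved size = ⌊(11180 − 5)/372⌋ + 1 = ⌊11175/372⌋ + 1 = 30 + 1 = 31
(last selection: 5 + 30×372 = 11165 ≤ 11180; next would be 11537 > 11180)

31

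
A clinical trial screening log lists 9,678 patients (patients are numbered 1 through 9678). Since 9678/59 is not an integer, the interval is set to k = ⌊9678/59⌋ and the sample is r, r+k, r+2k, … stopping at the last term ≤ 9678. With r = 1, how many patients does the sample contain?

k = ⌊9678/59⌋ = 164
Achieved size = ⌊(9678 − 1)/164⌋ + 1 = ⌊9677/164⌋ + 1 = 59 + 1 = 60
(last selection: 1 + 59×164 = 9677 ≤ 9678; next would be 9841 > 9678)

60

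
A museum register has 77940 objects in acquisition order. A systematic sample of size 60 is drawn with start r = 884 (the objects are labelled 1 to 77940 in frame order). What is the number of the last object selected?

k = 77940/60 = 1299
60th selection = r + (60−1)·k = 884 + 59×1299 = 884 + 76641 = 77525

77525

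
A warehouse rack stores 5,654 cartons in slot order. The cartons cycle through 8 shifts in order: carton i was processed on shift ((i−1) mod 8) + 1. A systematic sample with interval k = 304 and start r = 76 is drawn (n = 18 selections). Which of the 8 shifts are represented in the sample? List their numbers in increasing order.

4

Consecutive selections differ by k = 304, so their shift numbers differ by 304 mod 8 = 0.
gcd(304, 8) = 8, so the sample visits 8/8 = 1 distinct residues mod 8.
Start 76 is shift 4; the shifts hit are 4.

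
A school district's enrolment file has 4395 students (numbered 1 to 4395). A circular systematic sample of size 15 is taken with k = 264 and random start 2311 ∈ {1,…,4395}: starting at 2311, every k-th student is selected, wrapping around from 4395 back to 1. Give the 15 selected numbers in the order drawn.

2311, 2575, 2839, 3103, 3367, 3631, 3895, 4159, 28, 292, 556, 820, 1084, 1348, 1612

Selection 1: 2311
Selection 2: 2311 + 264 = 2575
Selection 3: 2575 + 264 = 2839
Selection 4: 2839 + 264 = 3103
Selection 5: 3103 + 264 = 3367
Selection 6: 3367 + 264 = 3631
Selection 7: 3631 + 264 = 3895
Selection 8: 3895 + 264 = 4159
Selection 9: 4159 + 264 = 4423 → 4423 − 4395 = 28
Selection 10: 28 + 264 = 292
Selection 11: 292 + 264 = 556
Selection 12: 556 + 264 = 820
Selection 13: 820 + 264 = 1084
Selection 14: 1084 + 264 = 1348
Selection 15: 1348 + 264 = 1612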